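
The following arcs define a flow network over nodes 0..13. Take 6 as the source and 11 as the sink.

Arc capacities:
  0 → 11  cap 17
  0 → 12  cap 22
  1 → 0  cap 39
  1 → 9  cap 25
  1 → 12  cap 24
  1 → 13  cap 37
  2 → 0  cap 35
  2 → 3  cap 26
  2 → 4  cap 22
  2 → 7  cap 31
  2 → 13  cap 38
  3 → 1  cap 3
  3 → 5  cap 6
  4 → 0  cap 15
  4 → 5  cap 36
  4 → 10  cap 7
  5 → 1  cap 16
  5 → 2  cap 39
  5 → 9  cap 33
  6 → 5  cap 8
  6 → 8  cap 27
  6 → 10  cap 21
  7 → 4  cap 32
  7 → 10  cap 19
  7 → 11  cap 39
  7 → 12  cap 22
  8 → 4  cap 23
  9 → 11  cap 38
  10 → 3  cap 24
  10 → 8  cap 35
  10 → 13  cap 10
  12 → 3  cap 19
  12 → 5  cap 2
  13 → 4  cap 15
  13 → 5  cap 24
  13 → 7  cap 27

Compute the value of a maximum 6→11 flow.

Maximum flow value: 50

augment #1: 6→5→9→11 bottleneck 8, total now 8
augment #2: 6→8→4→0→11 bottleneck 15, total now 23
augment #3: 6→10→13→7→11 bottleneck 10, total now 33
augment #4: 6→8→4→5→9→11 bottleneck 8, total now 41
augment #5: 6→10→3→1→0→11 bottleneck 2, total now 43
augment #6: 6→10→3→1→9→11 bottleneck 1, total now 44
augment #7: 6→10→3→5→9→11 bottleneck 6, total now 50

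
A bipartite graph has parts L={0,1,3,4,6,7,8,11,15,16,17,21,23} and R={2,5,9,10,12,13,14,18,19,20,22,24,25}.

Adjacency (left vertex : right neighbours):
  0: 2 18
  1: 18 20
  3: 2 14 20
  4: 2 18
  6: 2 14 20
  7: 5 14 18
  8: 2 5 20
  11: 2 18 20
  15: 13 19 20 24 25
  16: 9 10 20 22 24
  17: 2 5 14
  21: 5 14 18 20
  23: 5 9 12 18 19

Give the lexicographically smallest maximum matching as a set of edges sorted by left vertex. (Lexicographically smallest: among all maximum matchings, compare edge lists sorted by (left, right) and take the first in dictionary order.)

|M| = 8 (so the lex-smallest maximum matching has 8 edges)
process left vertices in ascending order; for each, take the smallest-labelled available neighbour that still permits 8 edges overall, or leave it unmatched if none does
lex-smallest matching: {0-2, 1-18, 3-14, 6-20, 7-5, 15-13, 16-9, 23-12}

Lex-smallest maximum matching: {(0,2), (1,18), (3,14), (6,20), (7,5), (15,13), (16,9), (23,12)}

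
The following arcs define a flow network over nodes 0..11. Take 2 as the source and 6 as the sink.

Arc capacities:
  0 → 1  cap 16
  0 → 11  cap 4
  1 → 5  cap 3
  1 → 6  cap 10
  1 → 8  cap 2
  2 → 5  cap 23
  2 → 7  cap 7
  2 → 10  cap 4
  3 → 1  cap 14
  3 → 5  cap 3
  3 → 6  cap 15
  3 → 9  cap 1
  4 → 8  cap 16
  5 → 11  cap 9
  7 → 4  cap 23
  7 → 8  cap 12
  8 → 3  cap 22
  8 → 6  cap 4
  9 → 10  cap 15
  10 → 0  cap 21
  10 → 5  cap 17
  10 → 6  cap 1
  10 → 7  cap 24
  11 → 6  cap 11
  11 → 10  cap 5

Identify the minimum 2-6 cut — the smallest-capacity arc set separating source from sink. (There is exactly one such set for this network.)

Min-cut arcs: {(2,7), (2,10), (5,11)} (total capacity 20)

augment #1: 2→10→6 push 1
augment #2: 2→5→11→6 push 9
augment #3: 2→7→8→6 push 4
augment #4: 2→7→8→3→6 push 3
augment #5: 2→10→0→1→6 push 3
max flow = 20; residual-reachable set from 2 gives S-side
cut edges (S→T): {(2,7), (2,10), (5,11)} total cap 20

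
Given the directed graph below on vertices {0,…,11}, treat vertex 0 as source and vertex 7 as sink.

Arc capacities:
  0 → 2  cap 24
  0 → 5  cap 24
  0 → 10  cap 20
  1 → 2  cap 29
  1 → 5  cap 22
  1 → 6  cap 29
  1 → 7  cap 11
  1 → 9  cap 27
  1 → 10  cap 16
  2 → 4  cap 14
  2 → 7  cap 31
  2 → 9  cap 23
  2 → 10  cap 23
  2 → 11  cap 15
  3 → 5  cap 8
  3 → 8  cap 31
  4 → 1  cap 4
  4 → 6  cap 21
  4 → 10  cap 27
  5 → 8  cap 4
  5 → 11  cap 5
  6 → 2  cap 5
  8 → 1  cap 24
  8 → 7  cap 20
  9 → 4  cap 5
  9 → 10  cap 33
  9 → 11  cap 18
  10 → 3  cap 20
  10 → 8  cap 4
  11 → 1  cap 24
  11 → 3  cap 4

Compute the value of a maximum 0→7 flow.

Maximum flow value: 53

augment #1: 0→2→7 bottleneck 24, total now 24
augment #2: 0→5→8→7 bottleneck 4, total now 28
augment #3: 0→10→8→7 bottleneck 4, total now 32
augment #4: 0→5→11→1→7 bottleneck 5, total now 37
augment #5: 0→10→3→8→7 bottleneck 12, total now 49
augment #6: 0→10→3→8→1→7 bottleneck 4, total now 53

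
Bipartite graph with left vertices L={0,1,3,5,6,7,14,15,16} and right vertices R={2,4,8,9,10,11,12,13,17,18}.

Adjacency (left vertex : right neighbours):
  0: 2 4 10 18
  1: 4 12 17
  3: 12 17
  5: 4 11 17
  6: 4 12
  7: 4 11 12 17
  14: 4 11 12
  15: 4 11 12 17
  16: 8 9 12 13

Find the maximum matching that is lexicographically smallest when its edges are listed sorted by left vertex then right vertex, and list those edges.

Lex-smallest maximum matching: {(0,2), (1,4), (3,12), (5,11), (7,17), (16,8)}

|M| = 6 (so the lex-smallest maximum matching has 6 edges)
process left vertices in ascending order; for each, take the smallest-labelled available neighbour that still permits 6 edges overall, or leave it unmatched if none does
lex-smallest matching: {0-2, 1-4, 3-12, 5-11, 7-17, 16-8}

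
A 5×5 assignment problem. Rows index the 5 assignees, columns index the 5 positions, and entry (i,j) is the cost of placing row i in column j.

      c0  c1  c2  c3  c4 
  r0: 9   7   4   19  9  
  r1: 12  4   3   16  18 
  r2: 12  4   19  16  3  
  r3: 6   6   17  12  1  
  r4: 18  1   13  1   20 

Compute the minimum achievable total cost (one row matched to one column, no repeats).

Minimum assignment cost: 18

one of 2 optimal assignments: row0→col0 (cost 9), row1→col2 (cost 3), row2→col1 (cost 4), row3→col4 (cost 1), row4→col3 (cost 1)
total = 9 + 3 + 4 + 1 + 1 = 18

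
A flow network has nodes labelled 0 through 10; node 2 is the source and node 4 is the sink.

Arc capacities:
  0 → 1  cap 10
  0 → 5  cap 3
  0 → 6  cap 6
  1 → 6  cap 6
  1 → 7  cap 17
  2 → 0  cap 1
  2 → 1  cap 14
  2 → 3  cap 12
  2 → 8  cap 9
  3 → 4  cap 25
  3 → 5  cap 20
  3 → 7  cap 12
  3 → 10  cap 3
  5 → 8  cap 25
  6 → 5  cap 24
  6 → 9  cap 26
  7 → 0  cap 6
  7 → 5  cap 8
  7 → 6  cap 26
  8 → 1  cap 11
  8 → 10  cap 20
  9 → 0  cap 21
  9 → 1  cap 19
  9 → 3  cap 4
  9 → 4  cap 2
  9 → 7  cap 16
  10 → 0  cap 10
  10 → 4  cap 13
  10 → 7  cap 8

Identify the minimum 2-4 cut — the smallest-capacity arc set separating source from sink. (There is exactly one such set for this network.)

Min-cut arcs: {(2,3), (9,3), (9,4), (10,4)} (total capacity 31)

augment #1: 2→3→4 push 12
augment #2: 2→8→10→4 push 9
augment #3: 2→0→6→9→4 push 1
augment #4: 2→1→6→9→4 push 1
augment #5: 2→1→6→9→3→4 push 4
augment #6: 2→1→6→5→8→10→4 push 1
augment #7: 2→1→7→5→8→10→4 push 3
max flow = 31; residual-reachable set from 2 gives S-side
cut edges (S→T): {(2,3), (9,3), (9,4), (10,4)} total cap 31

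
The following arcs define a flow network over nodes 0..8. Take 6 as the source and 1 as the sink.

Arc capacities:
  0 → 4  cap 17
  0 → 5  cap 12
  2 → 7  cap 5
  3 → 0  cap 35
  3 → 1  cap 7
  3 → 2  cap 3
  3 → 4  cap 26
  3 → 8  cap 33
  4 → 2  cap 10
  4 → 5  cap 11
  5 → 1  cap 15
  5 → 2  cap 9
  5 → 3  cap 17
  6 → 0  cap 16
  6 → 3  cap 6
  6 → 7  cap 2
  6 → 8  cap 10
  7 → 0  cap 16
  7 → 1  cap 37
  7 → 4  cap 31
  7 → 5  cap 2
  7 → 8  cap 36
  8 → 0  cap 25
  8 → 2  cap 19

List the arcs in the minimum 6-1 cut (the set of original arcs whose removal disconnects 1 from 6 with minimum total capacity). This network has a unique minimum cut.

Min-cut arcs: {(2,7), (3,1), (5,1), (6,7)} (total capacity 29)

augment #1: 6→3→1 push 6
augment #2: 6→7→1 push 2
augment #3: 6→0→5→1 push 12
augment #4: 6→0→4→5→1 push 3
augment #5: 6→8→2→7→1 push 5
augment #6: 6→0→4→5→3→1 push 1
max flow = 29; residual-reachable set from 6 gives S-side
cut edges (S→T): {(2,7), (3,1), (5,1), (6,7)} total cap 29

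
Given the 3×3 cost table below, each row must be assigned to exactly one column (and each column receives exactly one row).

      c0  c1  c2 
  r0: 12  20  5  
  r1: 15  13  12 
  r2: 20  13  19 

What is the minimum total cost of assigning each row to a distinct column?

Minimum assignment cost: 33

optimal assignment: row0→col2 (cost 5), row1→col0 (cost 15), row2→col1 (cost 13)
total = 5 + 15 + 13 = 33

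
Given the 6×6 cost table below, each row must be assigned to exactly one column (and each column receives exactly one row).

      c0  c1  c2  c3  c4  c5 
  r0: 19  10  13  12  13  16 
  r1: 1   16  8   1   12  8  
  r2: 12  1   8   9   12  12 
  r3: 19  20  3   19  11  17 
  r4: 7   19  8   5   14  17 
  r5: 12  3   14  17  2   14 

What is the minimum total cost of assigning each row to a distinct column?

Minimum assignment cost: 28

optimal assignment: row0→col5 (cost 16), row1→col0 (cost 1), row2→col1 (cost 1), row3→col2 (cost 3), row4→col3 (cost 5), row5→col4 (cost 2)
total = 16 + 1 + 1 + 3 + 5 + 2 = 28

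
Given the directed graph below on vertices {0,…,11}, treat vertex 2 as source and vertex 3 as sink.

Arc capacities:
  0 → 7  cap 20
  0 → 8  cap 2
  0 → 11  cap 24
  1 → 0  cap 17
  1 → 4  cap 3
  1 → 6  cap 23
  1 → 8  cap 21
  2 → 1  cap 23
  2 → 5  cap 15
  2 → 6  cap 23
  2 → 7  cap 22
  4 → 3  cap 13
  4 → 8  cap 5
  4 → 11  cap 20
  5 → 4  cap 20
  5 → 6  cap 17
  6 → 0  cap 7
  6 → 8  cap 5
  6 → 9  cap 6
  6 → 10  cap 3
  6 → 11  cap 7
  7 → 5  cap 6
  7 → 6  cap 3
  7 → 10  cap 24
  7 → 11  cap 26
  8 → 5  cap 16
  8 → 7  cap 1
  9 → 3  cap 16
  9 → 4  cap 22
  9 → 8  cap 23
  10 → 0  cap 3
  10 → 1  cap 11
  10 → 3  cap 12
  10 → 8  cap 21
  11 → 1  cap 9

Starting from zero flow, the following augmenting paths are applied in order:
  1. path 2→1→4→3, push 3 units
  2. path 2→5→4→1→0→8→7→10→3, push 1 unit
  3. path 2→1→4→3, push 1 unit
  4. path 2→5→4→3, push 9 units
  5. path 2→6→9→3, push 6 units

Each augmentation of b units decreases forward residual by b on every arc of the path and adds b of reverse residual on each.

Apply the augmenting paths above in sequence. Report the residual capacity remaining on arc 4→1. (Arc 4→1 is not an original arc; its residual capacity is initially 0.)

Residual capacity of (4,1): 3

after path 1 (2→1→4→3, push 3): res(4,1)=3
after path 2 (2→5→4→1→0→8→7→10→3, push 1): res(4,1)=2
after path 3 (2→1→4→3, push 1): res(4,1)=3
after path 4 (2→5→4→3, push 9): res(4,1)=3
after path 5 (2→6→9→3, push 6): res(4,1)=3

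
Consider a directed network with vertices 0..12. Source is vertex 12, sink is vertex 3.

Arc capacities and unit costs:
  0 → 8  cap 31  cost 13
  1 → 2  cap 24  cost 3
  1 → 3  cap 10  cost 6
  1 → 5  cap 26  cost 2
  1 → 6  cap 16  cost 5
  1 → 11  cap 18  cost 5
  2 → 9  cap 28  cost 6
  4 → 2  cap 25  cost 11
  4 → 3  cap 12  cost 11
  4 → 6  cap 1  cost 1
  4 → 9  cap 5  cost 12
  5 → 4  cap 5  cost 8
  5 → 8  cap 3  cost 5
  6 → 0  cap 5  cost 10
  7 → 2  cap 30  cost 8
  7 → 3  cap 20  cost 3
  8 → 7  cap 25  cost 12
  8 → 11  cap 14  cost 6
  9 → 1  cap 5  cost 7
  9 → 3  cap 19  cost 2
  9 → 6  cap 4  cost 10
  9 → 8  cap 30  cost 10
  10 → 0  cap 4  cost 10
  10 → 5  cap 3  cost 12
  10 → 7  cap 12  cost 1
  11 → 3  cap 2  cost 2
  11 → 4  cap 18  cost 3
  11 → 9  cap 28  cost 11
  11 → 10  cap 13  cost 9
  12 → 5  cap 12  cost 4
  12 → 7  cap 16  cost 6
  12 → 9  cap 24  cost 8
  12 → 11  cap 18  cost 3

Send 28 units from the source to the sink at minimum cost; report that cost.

shortest-cost path #1: 12→11→3 push 2 @ unit cost 5 (adds 10)
shortest-cost path #2: 12→7→3 push 16 @ unit cost 9 (adds 144)
shortest-cost path #3: 12→9→3 push 10 @ unit cost 10 (adds 100)
total cost = 254

Minimum cost for 28 units: 254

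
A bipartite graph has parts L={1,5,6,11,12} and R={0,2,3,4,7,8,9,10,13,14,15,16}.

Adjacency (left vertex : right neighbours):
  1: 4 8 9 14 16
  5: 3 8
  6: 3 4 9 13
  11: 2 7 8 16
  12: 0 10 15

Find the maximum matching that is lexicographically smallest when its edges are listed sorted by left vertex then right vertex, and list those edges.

|M| = 5 (so the lex-smallest maximum matching has 5 edges)
process left vertices in ascending order; for each, take the smallest-labelled available neighbour that still permits 5 edges overall, or leave it unmatched if none does
lex-smallest matching: {1-4, 5-3, 6-9, 11-2, 12-0}

Lex-smallest maximum matching: {(1,4), (5,3), (6,9), (11,2), (12,0)}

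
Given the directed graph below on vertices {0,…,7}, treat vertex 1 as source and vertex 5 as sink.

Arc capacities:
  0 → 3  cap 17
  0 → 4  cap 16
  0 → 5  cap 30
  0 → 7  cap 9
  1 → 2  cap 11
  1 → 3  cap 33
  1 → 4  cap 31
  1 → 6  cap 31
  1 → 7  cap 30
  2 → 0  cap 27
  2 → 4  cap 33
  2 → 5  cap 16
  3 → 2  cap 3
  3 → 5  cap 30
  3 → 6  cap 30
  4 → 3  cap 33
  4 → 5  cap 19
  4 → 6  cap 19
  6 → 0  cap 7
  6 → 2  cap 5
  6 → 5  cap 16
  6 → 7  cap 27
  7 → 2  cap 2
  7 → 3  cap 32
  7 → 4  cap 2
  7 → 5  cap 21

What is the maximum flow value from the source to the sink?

Maximum flow value: 114

augment #1: 1→2→5 bottleneck 11, total now 11
augment #2: 1→3→5 bottleneck 30, total now 41
augment #3: 1→4→5 bottleneck 19, total now 60
augment #4: 1→6→5 bottleneck 16, total now 76
augment #5: 1→7→5 bottleneck 21, total now 97
augment #6: 1→3→2→5 bottleneck 3, total now 100
augment #7: 1→6→0→5 bottleneck 7, total now 107
augment #8: 1→6→2→5 bottleneck 2, total now 109
augment #9: 1→6→2→0→5 bottleneck 3, total now 112
augment #10: 1→7→2→0→5 bottleneck 2, total now 114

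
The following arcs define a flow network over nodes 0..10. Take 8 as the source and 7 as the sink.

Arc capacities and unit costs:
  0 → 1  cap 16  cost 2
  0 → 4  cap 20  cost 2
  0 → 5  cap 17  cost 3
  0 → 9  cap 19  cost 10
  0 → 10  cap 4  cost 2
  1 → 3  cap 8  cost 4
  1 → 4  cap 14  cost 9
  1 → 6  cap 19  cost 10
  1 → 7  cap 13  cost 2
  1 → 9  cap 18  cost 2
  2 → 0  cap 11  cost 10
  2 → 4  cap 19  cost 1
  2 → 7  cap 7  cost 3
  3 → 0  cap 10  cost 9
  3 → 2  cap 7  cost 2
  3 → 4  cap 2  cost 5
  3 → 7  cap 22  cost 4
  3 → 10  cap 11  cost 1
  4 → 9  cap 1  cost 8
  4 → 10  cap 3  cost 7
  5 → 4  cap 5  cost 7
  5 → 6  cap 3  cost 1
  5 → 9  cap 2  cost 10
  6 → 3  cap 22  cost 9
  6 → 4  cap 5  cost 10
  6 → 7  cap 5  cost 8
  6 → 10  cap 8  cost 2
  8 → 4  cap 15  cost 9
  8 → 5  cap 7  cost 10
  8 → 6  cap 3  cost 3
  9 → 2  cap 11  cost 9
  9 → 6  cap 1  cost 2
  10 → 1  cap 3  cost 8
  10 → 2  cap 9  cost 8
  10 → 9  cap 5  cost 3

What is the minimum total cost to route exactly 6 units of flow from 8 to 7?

shortest-cost path #1: 8→6→7 push 3 @ unit cost 11 (adds 33)
shortest-cost path #2: 8→5→6→7 push 2 @ unit cost 19 (adds 38)
shortest-cost path #3: 8→5→6→10→1→7 push 1 @ unit cost 23 (adds 23)
total cost = 94

Minimum cost for 6 units: 94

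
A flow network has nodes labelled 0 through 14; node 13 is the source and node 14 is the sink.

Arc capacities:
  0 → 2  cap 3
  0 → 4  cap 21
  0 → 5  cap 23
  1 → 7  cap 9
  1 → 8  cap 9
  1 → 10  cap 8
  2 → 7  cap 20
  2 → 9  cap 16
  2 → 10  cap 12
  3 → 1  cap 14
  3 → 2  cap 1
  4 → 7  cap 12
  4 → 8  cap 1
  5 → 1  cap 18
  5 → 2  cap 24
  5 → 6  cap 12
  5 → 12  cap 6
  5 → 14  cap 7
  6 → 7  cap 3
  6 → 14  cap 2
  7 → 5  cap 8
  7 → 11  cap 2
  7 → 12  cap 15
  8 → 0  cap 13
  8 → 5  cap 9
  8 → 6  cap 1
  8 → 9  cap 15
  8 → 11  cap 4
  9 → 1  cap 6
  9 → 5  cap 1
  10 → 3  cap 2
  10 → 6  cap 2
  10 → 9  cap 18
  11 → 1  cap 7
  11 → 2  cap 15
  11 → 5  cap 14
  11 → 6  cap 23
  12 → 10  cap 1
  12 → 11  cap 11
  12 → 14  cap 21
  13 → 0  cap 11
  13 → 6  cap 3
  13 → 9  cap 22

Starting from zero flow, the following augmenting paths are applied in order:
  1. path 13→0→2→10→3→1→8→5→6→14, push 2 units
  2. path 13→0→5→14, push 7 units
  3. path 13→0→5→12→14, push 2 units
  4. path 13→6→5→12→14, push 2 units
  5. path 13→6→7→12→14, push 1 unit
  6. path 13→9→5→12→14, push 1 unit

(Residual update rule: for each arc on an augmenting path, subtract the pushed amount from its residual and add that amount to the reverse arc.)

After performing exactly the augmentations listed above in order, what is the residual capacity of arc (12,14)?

after path 1 (13→0→2→10→3→1→8→5→6→14, push 2): res(12,14)=21
after path 2 (13→0→5→14, push 7): res(12,14)=21
after path 3 (13→0→5→12→14, push 2): res(12,14)=19
after path 4 (13→6→5→12→14, push 2): res(12,14)=17
after path 5 (13→6→7→12→14, push 1): res(12,14)=16
after path 6 (13→9→5→12→14, push 1): res(12,14)=15

Residual capacity of (12,14): 15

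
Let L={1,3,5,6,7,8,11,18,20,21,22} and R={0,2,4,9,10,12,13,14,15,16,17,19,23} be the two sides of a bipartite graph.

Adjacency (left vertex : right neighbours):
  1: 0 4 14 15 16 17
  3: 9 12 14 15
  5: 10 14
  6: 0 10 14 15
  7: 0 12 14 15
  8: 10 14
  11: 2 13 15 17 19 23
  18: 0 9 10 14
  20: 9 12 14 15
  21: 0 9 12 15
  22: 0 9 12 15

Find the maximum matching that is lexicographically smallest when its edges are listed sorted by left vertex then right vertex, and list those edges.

|M| = 8 (so the lex-smallest maximum matching has 8 edges)
process left vertices in ascending order; for each, take the smallest-labelled available neighbour that still permits 8 edges overall, or leave it unmatched if none does
lex-smallest matching: {1-4, 3-9, 5-10, 6-0, 7-12, 8-14, 11-2, 20-15}

Lex-smallest maximum matching: {(1,4), (3,9), (5,10), (6,0), (7,12), (8,14), (11,2), (20,15)}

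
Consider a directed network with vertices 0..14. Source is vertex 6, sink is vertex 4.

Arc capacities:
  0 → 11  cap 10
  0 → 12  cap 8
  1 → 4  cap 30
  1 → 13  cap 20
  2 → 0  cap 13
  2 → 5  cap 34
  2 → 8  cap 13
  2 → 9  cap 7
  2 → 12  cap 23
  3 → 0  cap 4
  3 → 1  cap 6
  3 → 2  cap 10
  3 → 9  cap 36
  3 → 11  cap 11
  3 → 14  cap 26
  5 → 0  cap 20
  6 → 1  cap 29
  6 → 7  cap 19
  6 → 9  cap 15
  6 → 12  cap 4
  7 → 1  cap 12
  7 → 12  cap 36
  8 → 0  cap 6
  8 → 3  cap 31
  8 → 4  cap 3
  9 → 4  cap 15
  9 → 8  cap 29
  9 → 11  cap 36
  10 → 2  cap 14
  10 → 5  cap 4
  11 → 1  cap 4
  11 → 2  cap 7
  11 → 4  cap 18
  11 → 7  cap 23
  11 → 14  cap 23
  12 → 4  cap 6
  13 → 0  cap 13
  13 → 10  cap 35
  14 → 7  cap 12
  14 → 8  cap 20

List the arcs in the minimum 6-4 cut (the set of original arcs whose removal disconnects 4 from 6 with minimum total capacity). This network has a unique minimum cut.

Min-cut arcs: {(6,1), (6,9), (7,1), (12,4)} (total capacity 62)

augment #1: 6→1→4 push 29
augment #2: 6→9→4 push 15
augment #3: 6→12→4 push 4
augment #4: 6→7→1→4 push 1
augment #5: 6→7→12→4 push 2
augment #6: 6→7→1→13→0→11→4 push 10
augment #7: 6→7→1→13→10→2→8→4 push 1
max flow = 62; residual-reachable set from 6 gives S-side
cut edges (S→T): {(6,1), (6,9), (7,1), (12,4)} total cap 62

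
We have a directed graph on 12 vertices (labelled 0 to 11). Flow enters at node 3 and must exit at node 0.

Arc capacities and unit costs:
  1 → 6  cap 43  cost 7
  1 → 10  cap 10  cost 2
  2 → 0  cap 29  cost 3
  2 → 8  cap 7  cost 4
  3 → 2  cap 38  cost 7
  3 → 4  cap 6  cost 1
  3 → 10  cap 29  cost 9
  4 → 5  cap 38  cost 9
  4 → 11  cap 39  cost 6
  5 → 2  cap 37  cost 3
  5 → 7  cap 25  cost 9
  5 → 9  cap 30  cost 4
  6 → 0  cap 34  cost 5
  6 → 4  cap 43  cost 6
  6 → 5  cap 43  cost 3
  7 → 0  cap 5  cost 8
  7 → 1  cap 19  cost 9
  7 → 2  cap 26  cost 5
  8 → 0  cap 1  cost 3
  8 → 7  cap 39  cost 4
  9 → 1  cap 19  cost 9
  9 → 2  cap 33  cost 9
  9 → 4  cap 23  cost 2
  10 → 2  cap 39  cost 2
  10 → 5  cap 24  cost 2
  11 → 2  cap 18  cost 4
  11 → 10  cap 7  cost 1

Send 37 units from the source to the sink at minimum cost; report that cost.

Minimum cost for 37 units: 489

shortest-cost path #1: 3→2→0 push 29 @ unit cost 10 (adds 290)
shortest-cost path #2: 3→2→8→0 push 1 @ unit cost 14 (adds 14)
shortest-cost path #3: 3→2→8→7→0 push 5 @ unit cost 23 (adds 115)
shortest-cost path #4: 3→4→5→9→1→6→0 push 2 @ unit cost 35 (adds 70)
total cost = 489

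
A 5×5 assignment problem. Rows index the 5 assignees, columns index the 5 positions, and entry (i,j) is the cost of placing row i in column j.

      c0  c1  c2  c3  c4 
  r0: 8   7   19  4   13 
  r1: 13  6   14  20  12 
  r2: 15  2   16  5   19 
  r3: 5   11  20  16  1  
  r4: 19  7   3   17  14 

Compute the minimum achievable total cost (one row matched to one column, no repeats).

one of 2 optimal assignments: row0→col0 (cost 8), row1→col1 (cost 6), row2→col3 (cost 5), row3→col4 (cost 1), row4→col2 (cost 3)
total = 8 + 6 + 5 + 1 + 3 = 23

Minimum assignment cost: 23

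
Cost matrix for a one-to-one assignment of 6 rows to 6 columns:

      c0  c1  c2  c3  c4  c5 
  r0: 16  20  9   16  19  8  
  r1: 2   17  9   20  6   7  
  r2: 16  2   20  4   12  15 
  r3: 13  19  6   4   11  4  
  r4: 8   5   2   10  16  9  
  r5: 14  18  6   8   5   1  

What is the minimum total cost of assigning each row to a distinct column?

optimal assignment: row0→col5 (cost 8), row1→col0 (cost 2), row2→col1 (cost 2), row3→col3 (cost 4), row4→col2 (cost 2), row5→col4 (cost 5)
total = 8 + 2 + 2 + 4 + 2 + 5 = 23

Minimum assignment cost: 23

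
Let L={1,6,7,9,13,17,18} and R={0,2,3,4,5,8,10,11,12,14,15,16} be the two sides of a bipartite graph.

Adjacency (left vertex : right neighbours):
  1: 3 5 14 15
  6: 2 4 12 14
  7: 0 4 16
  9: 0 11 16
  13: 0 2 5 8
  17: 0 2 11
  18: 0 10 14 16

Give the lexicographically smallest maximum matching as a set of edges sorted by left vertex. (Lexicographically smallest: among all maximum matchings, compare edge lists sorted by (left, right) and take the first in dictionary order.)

|M| = 7 (so the lex-smallest maximum matching has 7 edges)
process left vertices in ascending order; for each, take the smallest-labelled available neighbour that still permits 7 edges overall, or leave it unmatched if none does
lex-smallest matching: {1-3, 6-2, 7-0, 9-16, 13-5, 17-11, 18-10}

Lex-smallest maximum matching: {(1,3), (6,2), (7,0), (9,16), (13,5), (17,11), (18,10)}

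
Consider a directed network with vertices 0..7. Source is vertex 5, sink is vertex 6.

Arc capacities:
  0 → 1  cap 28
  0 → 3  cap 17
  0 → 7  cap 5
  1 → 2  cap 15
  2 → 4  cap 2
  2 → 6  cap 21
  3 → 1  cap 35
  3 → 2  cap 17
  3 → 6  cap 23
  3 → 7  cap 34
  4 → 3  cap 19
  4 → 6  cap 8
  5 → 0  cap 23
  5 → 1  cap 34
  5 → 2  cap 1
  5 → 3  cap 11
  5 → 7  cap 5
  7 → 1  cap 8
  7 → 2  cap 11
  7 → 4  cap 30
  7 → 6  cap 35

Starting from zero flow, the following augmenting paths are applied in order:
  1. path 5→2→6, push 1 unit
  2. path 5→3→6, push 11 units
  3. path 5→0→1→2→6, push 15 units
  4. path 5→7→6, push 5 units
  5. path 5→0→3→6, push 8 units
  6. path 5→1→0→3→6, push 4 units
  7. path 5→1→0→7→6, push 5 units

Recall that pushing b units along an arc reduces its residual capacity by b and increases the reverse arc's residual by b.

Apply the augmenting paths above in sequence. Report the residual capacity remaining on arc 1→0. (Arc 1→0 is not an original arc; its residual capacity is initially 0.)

after path 1 (5→2→6, push 1): res(1,0)=0
after path 2 (5→3→6, push 11): res(1,0)=0
after path 3 (5→0→1→2→6, push 15): res(1,0)=15
after path 4 (5→7→6, push 5): res(1,0)=15
after path 5 (5→0→3→6, push 8): res(1,0)=15
after path 6 (5→1→0→3→6, push 4): res(1,0)=11
after path 7 (5→1→0→7→6, push 5): res(1,0)=6

Residual capacity of (1,0): 6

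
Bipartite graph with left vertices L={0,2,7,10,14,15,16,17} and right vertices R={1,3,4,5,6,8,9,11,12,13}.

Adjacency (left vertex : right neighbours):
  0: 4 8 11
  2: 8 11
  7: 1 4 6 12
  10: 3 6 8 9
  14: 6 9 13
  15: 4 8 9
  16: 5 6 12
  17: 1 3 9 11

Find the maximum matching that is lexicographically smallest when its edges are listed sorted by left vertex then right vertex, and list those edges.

Lex-smallest maximum matching: {(0,4), (2,8), (7,1), (10,3), (14,6), (15,9), (16,5), (17,11)}

|M| = 8 (so the lex-smallest maximum matching has 8 edges)
process left vertices in ascending order; for each, take the smallest-labelled available neighbour that still permits 8 edges overall, or leave it unmatched if none does
lex-smallest matching: {0-4, 2-8, 7-1, 10-3, 14-6, 15-9, 16-5, 17-11}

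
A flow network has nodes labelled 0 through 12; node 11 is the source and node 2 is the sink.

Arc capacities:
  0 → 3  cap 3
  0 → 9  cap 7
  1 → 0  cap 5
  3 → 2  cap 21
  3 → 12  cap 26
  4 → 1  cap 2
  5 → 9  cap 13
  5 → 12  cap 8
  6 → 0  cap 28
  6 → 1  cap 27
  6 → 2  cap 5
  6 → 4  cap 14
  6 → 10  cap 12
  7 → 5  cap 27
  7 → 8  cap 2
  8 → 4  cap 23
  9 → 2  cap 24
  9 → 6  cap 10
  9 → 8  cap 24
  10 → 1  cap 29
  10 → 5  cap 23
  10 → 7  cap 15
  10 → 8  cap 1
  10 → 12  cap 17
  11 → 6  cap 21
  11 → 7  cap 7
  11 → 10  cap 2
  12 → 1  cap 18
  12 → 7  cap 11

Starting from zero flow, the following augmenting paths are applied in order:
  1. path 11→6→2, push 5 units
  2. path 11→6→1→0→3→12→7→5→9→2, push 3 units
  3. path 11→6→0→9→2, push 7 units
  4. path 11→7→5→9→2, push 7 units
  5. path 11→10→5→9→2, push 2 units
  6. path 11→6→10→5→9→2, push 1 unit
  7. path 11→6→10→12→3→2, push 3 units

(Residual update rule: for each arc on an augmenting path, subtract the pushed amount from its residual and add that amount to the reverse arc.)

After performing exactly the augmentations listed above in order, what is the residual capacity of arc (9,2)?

Residual capacity of (9,2): 4

after path 1 (11→6→2, push 5): res(9,2)=24
after path 2 (11→6→1→0→3→12→7→5→9→2, push 3): res(9,2)=21
after path 3 (11→6→0→9→2, push 7): res(9,2)=14
after path 4 (11→7→5→9→2, push 7): res(9,2)=7
after path 5 (11→10→5→9→2, push 2): res(9,2)=5
after path 6 (11→6→10→5→9→2, push 1): res(9,2)=4
after path 7 (11→6→10→12→3→2, push 3): res(9,2)=4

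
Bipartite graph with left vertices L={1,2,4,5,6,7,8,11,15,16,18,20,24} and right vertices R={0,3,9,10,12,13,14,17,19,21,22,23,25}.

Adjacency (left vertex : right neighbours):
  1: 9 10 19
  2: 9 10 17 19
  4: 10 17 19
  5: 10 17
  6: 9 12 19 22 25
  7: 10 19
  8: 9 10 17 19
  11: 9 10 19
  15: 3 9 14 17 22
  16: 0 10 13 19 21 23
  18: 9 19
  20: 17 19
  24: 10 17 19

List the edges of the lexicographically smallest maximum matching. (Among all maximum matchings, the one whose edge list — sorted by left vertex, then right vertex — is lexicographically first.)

Lex-smallest maximum matching: {(1,9), (2,10), (4,17), (6,12), (7,19), (15,3), (16,0)}

|M| = 7 (so the lex-smallest maximum matching has 7 edges)
process left vertices in ascending order; for each, take the smallest-labelled available neighbour that still permits 7 edges overall, or leave it unmatched if none does
lex-smallest matching: {1-9, 2-10, 4-17, 6-12, 7-19, 15-3, 16-0}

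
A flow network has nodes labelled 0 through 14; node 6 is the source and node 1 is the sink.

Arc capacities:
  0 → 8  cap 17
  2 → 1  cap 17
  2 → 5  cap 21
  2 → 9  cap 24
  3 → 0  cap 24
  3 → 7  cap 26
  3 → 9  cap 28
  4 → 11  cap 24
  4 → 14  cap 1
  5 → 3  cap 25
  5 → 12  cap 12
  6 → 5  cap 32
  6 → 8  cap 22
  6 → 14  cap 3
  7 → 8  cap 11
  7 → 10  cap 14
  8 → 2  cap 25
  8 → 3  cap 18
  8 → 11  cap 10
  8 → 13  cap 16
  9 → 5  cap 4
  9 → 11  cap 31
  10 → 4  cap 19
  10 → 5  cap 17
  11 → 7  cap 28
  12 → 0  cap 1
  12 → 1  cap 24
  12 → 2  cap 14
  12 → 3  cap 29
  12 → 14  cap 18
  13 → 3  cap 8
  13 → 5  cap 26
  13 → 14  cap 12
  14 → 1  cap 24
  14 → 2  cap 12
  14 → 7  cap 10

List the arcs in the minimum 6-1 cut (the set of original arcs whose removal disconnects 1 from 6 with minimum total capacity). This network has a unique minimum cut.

augment #1: 6→14→1 push 3
augment #2: 6→5→12→1 push 12
augment #3: 6→8→2→1 push 17
augment #4: 6→8→13→14→1 push 5
augment #5: 6→5→3→0→8→13→14→1 push 7
augment #6: 6→5→3→7→10→4→14→1 push 1
max flow = 45; residual-reachable set from 6 gives S-side
cut edges (S→T): {(2,1), (4,14), (5,12), (6,14), (13,14)} total cap 45

Min-cut arcs: {(2,1), (4,14), (5,12), (6,14), (13,14)} (total capacity 45)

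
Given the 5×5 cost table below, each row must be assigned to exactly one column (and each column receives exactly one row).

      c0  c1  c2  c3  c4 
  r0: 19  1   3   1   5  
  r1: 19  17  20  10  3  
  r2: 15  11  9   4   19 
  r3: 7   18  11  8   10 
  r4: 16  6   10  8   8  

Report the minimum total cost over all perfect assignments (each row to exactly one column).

Minimum assignment cost: 23

optimal assignment: row0→col2 (cost 3), row1→col4 (cost 3), row2→col3 (cost 4), row3→col0 (cost 7), row4→col1 (cost 6)
total = 3 + 3 + 4 + 7 + 6 = 23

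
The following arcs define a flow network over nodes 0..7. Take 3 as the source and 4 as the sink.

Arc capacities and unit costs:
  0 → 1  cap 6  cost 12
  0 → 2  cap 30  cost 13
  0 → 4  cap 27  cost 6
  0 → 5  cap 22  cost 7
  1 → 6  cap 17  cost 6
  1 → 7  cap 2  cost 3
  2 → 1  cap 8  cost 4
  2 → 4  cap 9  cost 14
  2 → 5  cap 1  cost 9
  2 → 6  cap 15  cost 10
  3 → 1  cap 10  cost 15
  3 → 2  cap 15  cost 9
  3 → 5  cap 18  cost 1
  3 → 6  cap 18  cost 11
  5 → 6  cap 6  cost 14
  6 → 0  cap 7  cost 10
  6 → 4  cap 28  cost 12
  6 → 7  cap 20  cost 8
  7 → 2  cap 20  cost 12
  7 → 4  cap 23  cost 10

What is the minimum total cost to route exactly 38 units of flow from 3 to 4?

Minimum cost for 38 units: 928

shortest-cost path #1: 3→6→4 push 18 @ unit cost 23 (adds 414)
shortest-cost path #2: 3→2→4 push 9 @ unit cost 23 (adds 207)
shortest-cost path #3: 3→2→1→7→4 push 2 @ unit cost 26 (adds 52)
shortest-cost path #4: 3→5→6→4 push 6 @ unit cost 27 (adds 162)
shortest-cost path #5: 3→2→6→4 push 3 @ unit cost 31 (adds 93)
total cost = 928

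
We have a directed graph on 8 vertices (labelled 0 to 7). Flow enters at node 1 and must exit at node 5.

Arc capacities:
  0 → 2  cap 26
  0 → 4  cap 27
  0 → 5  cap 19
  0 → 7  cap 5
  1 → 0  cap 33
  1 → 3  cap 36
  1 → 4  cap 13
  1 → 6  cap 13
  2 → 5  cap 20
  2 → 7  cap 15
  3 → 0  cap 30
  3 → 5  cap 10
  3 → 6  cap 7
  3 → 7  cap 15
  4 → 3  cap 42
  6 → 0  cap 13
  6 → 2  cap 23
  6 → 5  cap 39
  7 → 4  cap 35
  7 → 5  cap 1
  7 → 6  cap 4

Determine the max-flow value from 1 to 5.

Maximum flow value: 74

augment #1: 1→0→5 bottleneck 19, total now 19
augment #2: 1→3→5 bottleneck 10, total now 29
augment #3: 1→6→5 bottleneck 13, total now 42
augment #4: 1→0→2→5 bottleneck 14, total now 56
augment #5: 1→3→6→5 bottleneck 7, total now 63
augment #6: 1→3→7→5 bottleneck 1, total now 64
augment #7: 1→3→0→2→5 bottleneck 6, total now 70
augment #8: 1→3→7→6→5 bottleneck 4, total now 74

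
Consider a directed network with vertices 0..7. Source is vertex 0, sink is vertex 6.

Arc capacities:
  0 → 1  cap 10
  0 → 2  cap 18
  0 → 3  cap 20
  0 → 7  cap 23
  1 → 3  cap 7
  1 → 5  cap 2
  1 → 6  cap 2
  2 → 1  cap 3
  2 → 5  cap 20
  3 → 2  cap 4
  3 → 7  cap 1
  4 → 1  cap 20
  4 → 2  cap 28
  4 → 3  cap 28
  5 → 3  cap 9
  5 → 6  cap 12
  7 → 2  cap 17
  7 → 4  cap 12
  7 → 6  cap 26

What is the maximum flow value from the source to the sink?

Maximum flow value: 38

augment #1: 0→1→6 bottleneck 2, total now 2
augment #2: 0→7→6 bottleneck 23, total now 25
augment #3: 0→1→5→6 bottleneck 2, total now 27
augment #4: 0→2→5→6 bottleneck 10, total now 37
augment #5: 0→3→7→6 bottleneck 1, total now 38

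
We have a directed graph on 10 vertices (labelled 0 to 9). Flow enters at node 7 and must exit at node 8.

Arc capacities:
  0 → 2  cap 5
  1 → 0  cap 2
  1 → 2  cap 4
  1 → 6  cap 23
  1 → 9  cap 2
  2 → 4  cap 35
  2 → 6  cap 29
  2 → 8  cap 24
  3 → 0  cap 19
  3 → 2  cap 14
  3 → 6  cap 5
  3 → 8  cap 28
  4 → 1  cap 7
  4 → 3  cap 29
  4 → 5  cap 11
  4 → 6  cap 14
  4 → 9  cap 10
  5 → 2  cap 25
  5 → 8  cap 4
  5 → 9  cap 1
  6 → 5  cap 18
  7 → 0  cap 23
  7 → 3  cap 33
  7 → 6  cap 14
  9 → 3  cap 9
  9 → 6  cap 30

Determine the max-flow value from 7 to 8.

augment #1: 7→3→8 bottleneck 28, total now 28
augment #2: 7→0→2→8 bottleneck 5, total now 33
augment #3: 7→3→2→8 bottleneck 5, total now 38
augment #4: 7→6→5→8 bottleneck 4, total now 42
augment #5: 7→6→5→2→8 bottleneck 10, total now 52

Maximum flow value: 52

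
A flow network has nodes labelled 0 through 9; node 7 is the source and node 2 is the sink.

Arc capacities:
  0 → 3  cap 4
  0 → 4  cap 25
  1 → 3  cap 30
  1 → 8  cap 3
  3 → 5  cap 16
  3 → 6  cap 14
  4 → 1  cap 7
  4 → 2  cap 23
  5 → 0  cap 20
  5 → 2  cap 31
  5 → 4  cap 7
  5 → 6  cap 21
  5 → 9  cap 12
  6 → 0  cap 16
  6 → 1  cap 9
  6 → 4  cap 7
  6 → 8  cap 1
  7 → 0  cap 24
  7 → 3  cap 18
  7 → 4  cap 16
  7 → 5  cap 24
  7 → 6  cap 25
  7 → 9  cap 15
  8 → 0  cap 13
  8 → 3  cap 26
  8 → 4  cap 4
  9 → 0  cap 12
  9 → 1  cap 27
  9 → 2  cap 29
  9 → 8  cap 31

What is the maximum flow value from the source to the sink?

augment #1: 7→4→2 bottleneck 16, total now 16
augment #2: 7→5→2 bottleneck 24, total now 40
augment #3: 7→9→2 bottleneck 15, total now 55
augment #4: 7→0→4→2 bottleneck 7, total now 62
augment #5: 7→3→5→2 bottleneck 7, total now 69
augment #6: 7→3→5→9→2 bottleneck 9, total now 78

Maximum flow value: 78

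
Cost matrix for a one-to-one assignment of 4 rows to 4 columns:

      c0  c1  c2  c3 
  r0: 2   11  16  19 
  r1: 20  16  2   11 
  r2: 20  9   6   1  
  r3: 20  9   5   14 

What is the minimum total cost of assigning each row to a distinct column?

optimal assignment: row0→col0 (cost 2), row1→col2 (cost 2), row2→col3 (cost 1), row3→col1 (cost 9)
total = 2 + 2 + 1 + 9 = 14

Minimum assignment cost: 14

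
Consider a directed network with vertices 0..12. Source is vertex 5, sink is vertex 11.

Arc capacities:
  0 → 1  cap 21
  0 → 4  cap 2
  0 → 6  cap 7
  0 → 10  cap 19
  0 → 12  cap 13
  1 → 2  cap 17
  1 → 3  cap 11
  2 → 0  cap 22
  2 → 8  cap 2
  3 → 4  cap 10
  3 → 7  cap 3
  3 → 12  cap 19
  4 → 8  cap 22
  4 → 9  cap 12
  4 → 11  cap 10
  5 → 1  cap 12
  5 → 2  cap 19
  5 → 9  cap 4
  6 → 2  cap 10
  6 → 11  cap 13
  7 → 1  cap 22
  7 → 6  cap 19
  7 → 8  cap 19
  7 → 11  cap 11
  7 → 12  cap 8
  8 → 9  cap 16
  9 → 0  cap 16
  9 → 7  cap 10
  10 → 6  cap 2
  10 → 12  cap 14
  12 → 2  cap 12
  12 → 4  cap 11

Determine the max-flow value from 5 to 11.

augment #1: 5→9→7→11 bottleneck 4, total now 4
augment #2: 5→1→3→4→11 bottleneck 10, total now 14
augment #3: 5→1→3→7→11 bottleneck 1, total now 15
augment #4: 5→2→0→6→11 bottleneck 7, total now 22
augment #5: 5→2→0→10→6→11 bottleneck 2, total now 24
augment #6: 5→2→8→9→7→11 bottleneck 2, total now 26
augment #7: 5→2→0→4→3→7→11 bottleneck 2, total now 28
augment #8: 5→2→0→12→4→9→7→11 bottleneck 2, total now 30
augment #9: 5→2→0→12→4→9→7→6→11 bottleneck 2, total now 32

Maximum flow value: 32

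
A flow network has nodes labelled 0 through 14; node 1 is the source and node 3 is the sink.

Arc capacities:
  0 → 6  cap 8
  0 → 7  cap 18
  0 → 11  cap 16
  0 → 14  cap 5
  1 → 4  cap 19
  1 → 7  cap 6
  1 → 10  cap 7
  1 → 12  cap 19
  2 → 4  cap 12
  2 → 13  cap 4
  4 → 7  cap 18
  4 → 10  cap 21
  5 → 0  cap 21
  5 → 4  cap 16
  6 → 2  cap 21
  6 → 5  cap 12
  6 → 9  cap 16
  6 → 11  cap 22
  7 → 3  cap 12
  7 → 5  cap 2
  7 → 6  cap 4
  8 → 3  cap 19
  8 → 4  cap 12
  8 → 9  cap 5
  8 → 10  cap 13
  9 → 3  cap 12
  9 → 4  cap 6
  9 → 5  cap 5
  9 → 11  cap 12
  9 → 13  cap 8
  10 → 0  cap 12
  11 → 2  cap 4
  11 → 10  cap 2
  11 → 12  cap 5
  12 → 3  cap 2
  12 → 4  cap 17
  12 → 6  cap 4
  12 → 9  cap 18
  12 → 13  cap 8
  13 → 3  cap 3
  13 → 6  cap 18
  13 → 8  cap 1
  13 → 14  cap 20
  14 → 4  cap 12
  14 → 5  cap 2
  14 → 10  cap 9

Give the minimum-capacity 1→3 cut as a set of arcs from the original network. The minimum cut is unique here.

augment #1: 1→7→3 push 6
augment #2: 1→12→3 push 2
augment #3: 1→4→7→3 push 6
augment #4: 1→12→9→3 push 12
augment #5: 1→12→13→3 push 3
augment #6: 1→12→13→8→3 push 1
max flow = 30; residual-reachable set from 1 gives S-side
cut edges (S→T): {(7,3), (9,3), (12,3), (13,3), (13,8)} total cap 30

Min-cut arcs: {(7,3), (9,3), (12,3), (13,3), (13,8)} (total capacity 30)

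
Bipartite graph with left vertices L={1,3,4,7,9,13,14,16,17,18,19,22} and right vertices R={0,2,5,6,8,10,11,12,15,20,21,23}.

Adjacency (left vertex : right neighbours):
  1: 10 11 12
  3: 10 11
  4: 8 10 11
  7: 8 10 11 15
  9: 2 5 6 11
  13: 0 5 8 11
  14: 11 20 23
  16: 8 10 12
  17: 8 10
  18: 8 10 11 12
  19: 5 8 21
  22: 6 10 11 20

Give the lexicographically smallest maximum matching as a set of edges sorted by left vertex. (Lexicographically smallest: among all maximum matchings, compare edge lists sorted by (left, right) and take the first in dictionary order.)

|M| = 10 (so the lex-smallest maximum matching has 10 edges)
process left vertices in ascending order; for each, take the smallest-labelled available neighbour that still permits 10 edges overall, or leave it unmatched if none does
lex-smallest matching: {1-10, 3-11, 4-8, 7-15, 9-2, 13-0, 14-20, 16-12, 19-5, 22-6}

Lex-smallest maximum matching: {(1,10), (3,11), (4,8), (7,15), (9,2), (13,0), (14,20), (16,12), (19,5), (22,6)}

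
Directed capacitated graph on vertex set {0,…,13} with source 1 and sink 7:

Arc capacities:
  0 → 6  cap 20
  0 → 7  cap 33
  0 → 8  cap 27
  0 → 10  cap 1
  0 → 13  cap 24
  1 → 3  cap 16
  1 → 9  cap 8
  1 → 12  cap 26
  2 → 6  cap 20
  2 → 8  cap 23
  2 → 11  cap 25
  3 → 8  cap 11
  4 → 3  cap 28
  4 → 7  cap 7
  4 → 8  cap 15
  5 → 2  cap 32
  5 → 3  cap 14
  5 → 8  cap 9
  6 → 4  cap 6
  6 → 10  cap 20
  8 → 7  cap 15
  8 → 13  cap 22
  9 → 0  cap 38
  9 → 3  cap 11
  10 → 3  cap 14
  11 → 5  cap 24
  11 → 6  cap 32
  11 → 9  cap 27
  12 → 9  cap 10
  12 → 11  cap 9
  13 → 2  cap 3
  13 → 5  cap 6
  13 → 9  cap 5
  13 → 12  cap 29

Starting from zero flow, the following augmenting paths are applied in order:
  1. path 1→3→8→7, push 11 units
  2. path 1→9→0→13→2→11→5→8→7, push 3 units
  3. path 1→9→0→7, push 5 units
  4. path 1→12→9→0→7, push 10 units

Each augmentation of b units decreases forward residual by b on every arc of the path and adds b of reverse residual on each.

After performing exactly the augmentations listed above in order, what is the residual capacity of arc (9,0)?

Residual capacity of (9,0): 20

after path 1 (1→3→8→7, push 11): res(9,0)=38
after path 2 (1→9→0→13→2→11→5→8→7, push 3): res(9,0)=35
after path 3 (1→9→0→7, push 5): res(9,0)=30
after path 4 (1→12→9→0→7, push 10): res(9,0)=20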